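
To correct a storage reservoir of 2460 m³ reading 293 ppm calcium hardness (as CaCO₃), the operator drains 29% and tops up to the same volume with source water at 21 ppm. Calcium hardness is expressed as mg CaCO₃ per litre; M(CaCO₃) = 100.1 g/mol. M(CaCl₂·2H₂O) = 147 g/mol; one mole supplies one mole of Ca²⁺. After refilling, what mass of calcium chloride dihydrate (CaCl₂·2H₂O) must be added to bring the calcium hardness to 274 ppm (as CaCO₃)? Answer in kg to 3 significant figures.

216 kg

Volume: 2460 m³ = 2,460,000 L.
After draining 29% and refilling: 293 × 0.71 + 21 × 0.29 = 214.12 ppm.
Deficit to target: 274 − 214.12 = 59.88 mg/L.
As CaCO₃: 59.88 mg/L × 2,460,000 L = 147,300 g; ÷ 100.1 = 1472 mol Ca²⁺.
Mass: 1472 × 147 = 216,300 g.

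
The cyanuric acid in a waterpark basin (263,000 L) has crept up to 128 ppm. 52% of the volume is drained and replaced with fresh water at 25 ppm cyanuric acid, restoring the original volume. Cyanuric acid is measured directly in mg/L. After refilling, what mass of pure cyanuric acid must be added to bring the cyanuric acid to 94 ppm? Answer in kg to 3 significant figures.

5.14 kg

After draining 52% and refilling: 128 × 0.48 + 25 × 0.52 = 74.44 ppm.
Deficit to target: 94 − 74.44 = 19.56 mg/L.
Mass: 19.56 mg/L × 263,000 L = 5144 g cyanuric acid.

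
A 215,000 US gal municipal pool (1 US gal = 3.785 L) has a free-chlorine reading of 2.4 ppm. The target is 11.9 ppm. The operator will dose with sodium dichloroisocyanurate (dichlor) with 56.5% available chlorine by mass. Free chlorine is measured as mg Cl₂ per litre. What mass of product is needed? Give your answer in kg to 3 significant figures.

Volume: 215,000 US gal × 3.785 L/gal = 813,775 L.
Chlorine deficit: 11.9 − 2.4 = 9.5 ppm = 9.5 mg/L as Cl₂.
Cl₂ equivalent needed: 9.5 mg/L × 813,775 L = 7,731,000 mg = 7731 g.
Product at 56.5% available chlorine: 7731 / 0.565 = 13,680 g.

13.7 kg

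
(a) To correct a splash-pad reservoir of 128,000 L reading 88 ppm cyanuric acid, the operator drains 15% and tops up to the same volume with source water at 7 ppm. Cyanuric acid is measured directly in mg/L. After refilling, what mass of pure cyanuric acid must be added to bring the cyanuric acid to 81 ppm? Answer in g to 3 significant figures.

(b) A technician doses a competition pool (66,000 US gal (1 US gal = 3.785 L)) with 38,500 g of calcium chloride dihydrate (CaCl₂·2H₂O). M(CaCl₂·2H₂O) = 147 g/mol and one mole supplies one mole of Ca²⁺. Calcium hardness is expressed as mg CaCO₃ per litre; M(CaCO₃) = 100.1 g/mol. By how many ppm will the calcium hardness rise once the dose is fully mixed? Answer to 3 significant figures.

(a) 659 g; (b) 105 ppm

(a) After draining 15% and refilling: 88 × 0.85 + 7 × 0.15 = 75.85 ppm.
(a) Deficit to target: 81 − 75.85 = 5.15 mg/L.
(a) Mass: 5.15 mg/L × 128,000 L = 659.2 g cyanuric acid.

(b) Volume: 66,000 US gal × 3.785 L/gal = 249,810 L.
(b) Moles of Ca²⁺: 38,500 g ÷ 147 g/mol = 261.9 mol.
(b) As CaCO₃: 261.9 mol × 100.1 g/mol = 26,220 g.
(b) Rise: 26,220 g / 249,810 L × 1000 = 104.9 mg/L.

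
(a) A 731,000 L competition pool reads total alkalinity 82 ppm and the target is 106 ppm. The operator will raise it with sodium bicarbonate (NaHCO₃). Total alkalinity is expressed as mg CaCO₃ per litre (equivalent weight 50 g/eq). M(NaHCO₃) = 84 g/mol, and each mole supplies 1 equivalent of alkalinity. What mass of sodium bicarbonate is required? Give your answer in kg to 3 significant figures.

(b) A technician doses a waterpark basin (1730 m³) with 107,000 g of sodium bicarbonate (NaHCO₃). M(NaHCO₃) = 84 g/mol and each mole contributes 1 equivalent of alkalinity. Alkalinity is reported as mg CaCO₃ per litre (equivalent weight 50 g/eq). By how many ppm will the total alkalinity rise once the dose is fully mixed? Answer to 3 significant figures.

(a) 29.5 kg; (b) 36.8 ppm

(a) Alkalinity to add: (106 − 82) = 24 mg/L as CaCO₃ × 731,000 L = 17,540 g as CaCO₃.
(a) Equivalents: 17,540 g ÷ 50 g/eq = 350.9 eq.
(a) NaHCO₃ supplies 1 eq per mole → 350.9 mol.
(a) Mass: 350.9 mol × 84 g/mol = 29,470 g.

(b) Volume: 1730 m³ = 1,730,000 L.
(b) Moles of NaHCO₃: 107,000 g ÷ 84 g/mol = 1274 mol → 1274 eq of alkalinity.
(b) As CaCO₃: 1274 eq × 50 g/eq = 63,690 g.
(b) Rise: 63,690 g / 1,730,000 L × 1000 = 36.82 mg/L.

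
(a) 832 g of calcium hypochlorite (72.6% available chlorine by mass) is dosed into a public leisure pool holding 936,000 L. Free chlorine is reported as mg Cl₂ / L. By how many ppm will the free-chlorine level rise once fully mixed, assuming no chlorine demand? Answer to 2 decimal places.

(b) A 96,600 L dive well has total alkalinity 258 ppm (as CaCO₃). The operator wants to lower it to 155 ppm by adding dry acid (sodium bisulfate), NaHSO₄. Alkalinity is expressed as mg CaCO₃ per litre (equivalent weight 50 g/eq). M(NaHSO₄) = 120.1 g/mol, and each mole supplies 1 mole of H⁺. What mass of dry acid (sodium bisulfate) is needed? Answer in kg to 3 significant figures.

(a) Available chlorine delivered: 832 g × 0.726 = 604 g as Cl₂.
(a) Concentration rise: 604 g / 936,000 L = 0.6453 mg/L = 0.65 ppm.

(b) Alkalinity to neutralize: (258 − 155) = 103 mg/L as CaCO₃ × 96,600 L = 9950 g as CaCO₃.
(b) Equivalents of H⁺ required: 9950 ÷ 50 g/eq = 199 eq = 199 mol NaHSO₄.
(b) Mass of NaHSO₄: 199 × 120.1 = 23,900 g.

(a) 0.65 ppm; (b) 23.9 kg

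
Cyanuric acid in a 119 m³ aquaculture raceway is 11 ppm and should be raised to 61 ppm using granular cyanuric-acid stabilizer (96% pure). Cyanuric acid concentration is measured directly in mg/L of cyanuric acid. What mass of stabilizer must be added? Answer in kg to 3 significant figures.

Volume: 119 m³ = 119,000 L.
CYA to add: (61 − 11) = 50 mg/L × 119,000 L = 5950 g cyanuric acid.
At 96% purity: 5950 / 0.96 = 6198 g product.

6.20 kg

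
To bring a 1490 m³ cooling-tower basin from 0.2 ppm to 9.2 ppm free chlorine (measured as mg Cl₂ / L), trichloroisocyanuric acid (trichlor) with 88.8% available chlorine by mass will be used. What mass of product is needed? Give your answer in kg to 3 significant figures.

15.1 kg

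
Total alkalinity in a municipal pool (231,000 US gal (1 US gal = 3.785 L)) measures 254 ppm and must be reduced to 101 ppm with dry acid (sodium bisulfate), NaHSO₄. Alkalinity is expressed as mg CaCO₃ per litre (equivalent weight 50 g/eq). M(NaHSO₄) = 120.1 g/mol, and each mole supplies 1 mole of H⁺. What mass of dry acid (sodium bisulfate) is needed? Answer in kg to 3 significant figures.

321 kg

Volume: 231,000 US gal × 3.785 L/gal = 874,335 L.
Alkalinity to neutralize: (254 − 101) = 153 mg/L as CaCO₃ × 874,335 L = 133,800 g as CaCO₃.
Equivalents of H⁺ required: 133,800 ÷ 50 g/eq = 2675 eq = 2675 mol NaHSO₄.
Mass of NaHSO₄: 2675 × 120.1 = 321,300 g.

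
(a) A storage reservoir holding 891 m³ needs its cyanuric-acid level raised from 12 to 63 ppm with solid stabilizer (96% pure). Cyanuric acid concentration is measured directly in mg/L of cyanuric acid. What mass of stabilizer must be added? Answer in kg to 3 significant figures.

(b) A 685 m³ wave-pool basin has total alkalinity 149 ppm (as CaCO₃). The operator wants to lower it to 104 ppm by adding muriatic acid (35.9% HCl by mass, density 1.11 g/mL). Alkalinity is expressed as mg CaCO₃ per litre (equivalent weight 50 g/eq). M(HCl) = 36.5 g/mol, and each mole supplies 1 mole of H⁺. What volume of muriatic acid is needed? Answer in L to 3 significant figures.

(a) 47.3 kg; (b) 56.5 L

(a) Volume: 891 m³ = 891,000 L.
(a) CYA to add: (63 − 12) = 51 mg/L × 891,000 L = 45,440 g cyanuric acid.
(a) At 96% purity: 45,440 / 0.96 = 47,330 g product.

(b) Volume: 685 m³ = 685,000 L.
(b) Alkalinity to neutralize: (149 − 104) = 45 mg/L as CaCO₃ × 685,000 L = 30,820 g as CaCO₃.
(b) Equivalents of H⁺ required: 30,820 ÷ 50 g/eq = 616.5 eq = 616.5 mol HCl.
(b) Mass of HCl: 616.5 × 36.5 = 22,500 g.
(b) Mass of 35.9% solution: 22,500 / 0.359 = 62,680 g.
(b) Volume: 62,680 g ÷ 1.11 g/mL = 56,470 mL.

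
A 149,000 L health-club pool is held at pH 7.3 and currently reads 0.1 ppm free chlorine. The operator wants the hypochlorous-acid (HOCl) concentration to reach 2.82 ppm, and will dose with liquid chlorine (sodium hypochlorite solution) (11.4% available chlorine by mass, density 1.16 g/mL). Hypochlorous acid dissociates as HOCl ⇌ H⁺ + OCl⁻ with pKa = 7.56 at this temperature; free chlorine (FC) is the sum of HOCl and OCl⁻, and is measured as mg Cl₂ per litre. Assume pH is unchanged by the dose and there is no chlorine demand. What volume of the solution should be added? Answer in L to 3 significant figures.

[OCl⁻]/[HOCl] = 10^(pH − pKa) = 10^(7.3 − 7.56) = 0.5495; fraction as HOCl = 1/(1 + 0.5495) = 0.6454.
Free chlorine required for 2.82 ppm HOCl: 2.82 / 0.6454 = 4.37 ppm.
FC to add: 4.37 − 0.1 = 4.27 mg/L as Cl₂.
Cl₂ equivalent: 4.27 mg/L × 149,000 L = 636.2 g.
Product at 11.4% available Cl: 636.2 / 0.114 = 5581 g.
Volume: 5581 g ÷ 1.16 g/mL = 4811 mL.

4.81 L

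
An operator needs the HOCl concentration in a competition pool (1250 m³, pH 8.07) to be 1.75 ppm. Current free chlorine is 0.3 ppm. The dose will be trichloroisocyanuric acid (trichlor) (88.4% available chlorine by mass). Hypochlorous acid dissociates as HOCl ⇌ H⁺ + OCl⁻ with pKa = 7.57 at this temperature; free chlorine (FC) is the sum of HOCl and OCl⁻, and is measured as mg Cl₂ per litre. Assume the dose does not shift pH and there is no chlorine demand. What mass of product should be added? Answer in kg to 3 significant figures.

9.88 kg

Volume: 1250 m³ = 1,250,000 L.
[OCl⁻]/[HOCl] = 10^(pH − pKa) = 10^(8.07 − 7.57) = 3.162; fraction as HOCl = 1/(1 + 3.162) = 0.2403.
Free chlorine required for 1.75 ppm HOCl: 1.75 / 0.2403 = 7.284 ppm.
FC to add: 7.284 − 0.3 = 6.984 mg/L as Cl₂.
Cl₂ equivalent: 6.984 mg/L × 1,250,000 L = 8730 g.
Product at 88.4% available Cl: 8730 / 0.884 = 9876 g.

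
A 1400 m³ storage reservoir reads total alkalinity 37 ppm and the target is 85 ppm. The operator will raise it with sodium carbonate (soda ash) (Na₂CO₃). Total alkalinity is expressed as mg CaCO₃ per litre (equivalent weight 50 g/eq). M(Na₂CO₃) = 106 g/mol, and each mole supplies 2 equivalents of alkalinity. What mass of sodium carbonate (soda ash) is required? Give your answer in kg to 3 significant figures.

71.2 kg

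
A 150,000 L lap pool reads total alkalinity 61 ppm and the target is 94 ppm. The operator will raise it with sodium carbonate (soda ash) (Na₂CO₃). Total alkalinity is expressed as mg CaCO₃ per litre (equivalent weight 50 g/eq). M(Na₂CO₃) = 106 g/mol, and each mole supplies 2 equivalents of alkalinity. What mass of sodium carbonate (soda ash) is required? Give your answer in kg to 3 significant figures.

5.25 kg

Alkalinity to add: (94 − 61) = 33 mg/L as CaCO₃ × 150,000 L = 4950 g as CaCO₃.
Equivalents: 4950 g ÷ 50 g/eq = 99 eq.
Each mole of Na₂CO₃ supplies 2 eq, so 99 / 2 = 49.5 mol.
Mass: 49.5 mol × 106 g/mol = 5247 g.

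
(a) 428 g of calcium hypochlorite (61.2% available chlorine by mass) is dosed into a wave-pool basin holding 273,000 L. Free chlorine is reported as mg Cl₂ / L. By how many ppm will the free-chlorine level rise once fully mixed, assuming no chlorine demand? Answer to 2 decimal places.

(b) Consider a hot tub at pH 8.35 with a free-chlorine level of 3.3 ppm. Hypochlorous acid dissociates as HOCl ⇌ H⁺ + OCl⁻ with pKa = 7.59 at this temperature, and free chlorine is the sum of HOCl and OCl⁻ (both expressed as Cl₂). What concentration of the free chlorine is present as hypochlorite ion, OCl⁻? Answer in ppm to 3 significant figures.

(a) Available chlorine delivered: 428 g × 0.612 = 261.9 g as Cl₂.
(a) Concentration rise: 261.9 g / 273,000 L = 0.9595 mg/L = 0.96 ppm.

(b) [OCl⁻]/[HOCl] = 10^(pH − pKa) = 10^(8.35 − 7.59) = 10^0.76 = 5.754.
(b) Fraction as HOCl = 1 / (1 + 5.754) = 0.1481.
(b) OCl⁻ = (1 − 0.1481) × 3.3 ppm = 2.811 ppm.

(a) 0.96 ppm; (b) 2.81 ppm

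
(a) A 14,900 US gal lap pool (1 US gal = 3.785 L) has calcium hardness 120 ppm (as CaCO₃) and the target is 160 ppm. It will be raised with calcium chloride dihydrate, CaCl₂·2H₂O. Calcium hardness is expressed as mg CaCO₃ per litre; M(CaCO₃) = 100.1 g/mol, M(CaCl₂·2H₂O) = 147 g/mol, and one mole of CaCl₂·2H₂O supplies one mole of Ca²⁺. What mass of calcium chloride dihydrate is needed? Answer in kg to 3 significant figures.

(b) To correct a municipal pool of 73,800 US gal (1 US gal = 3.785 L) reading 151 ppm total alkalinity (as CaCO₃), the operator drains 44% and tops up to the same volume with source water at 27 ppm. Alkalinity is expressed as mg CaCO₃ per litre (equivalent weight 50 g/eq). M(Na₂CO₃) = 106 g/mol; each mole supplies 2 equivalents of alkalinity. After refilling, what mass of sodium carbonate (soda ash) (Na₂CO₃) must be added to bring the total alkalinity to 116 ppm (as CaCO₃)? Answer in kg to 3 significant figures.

(a) 3.31 kg; (b) 5.79 kg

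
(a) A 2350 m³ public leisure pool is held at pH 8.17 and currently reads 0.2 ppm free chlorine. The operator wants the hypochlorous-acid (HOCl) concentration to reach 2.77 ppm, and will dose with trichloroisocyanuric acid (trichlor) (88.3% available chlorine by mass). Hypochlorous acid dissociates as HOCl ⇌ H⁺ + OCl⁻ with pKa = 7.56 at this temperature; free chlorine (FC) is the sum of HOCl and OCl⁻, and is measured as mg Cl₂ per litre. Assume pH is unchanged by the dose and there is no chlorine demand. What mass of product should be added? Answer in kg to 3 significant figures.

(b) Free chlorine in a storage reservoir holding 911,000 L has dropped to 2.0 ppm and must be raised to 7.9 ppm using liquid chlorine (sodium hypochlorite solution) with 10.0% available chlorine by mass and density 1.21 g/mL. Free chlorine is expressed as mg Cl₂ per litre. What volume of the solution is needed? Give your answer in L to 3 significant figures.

(a) 36.9 kg; (b) 44.4 L

(a) Volume: 2350 m³ = 2,350,000 L.
(a) [OCl⁻]/[HOCl] = 10^(pH − pKa) = 10^(8.17 − 7.56) = 4.074; fraction as HOCl = 1/(1 + 4.074) = 0.1971.
(a) Free chlorine required for 2.77 ppm HOCl: 2.77 / 0.1971 = 14.05 ppm.
(a) FC to add: 14.05 − 0.2 = 13.85 mg/L as Cl₂.
(a) Cl₂ equivalent: 13.85 mg/L × 2,350,000 L = 32,560 g.
(a) Product at 88.3% available Cl: 32,560 / 0.883 = 36,870 g.

(b) Chlorine deficit: 7.9 − 2.0 = 5.9 ppm = 5.9 mg/L as Cl₂.
(b) Cl₂ equivalent needed: 5.9 mg/L × 911,000 L = 5,375,000 mg = 5375 g.
(b) Product at 10.0% available chlorine: 5375 / 0.1 = 53,750 g.
(b) Volume at density 1.21 g/mL: 53,750 g ÷ 1.21 g/mL = 44,420 mL.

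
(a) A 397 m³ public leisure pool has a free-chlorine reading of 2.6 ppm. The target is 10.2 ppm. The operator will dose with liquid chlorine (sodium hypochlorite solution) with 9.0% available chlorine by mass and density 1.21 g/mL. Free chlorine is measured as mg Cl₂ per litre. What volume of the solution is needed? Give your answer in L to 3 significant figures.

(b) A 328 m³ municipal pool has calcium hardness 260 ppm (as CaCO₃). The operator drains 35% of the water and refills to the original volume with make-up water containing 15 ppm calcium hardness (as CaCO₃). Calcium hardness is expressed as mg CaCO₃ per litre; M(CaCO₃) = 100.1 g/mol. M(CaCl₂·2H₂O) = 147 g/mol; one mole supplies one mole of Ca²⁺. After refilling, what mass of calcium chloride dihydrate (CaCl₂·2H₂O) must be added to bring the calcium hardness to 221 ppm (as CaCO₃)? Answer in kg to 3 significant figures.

(a) 27.7 L; (b) 22.5 kg

(a) Volume: 397 m³ = 397,000 L.
(a) Chlorine deficit: 10.2 − 2.6 = 7.6 ppm = 7.6 mg/L as Cl₂.
(a) Cl₂ equivalent needed: 7.6 mg/L × 397,000 L = 3,017,000 mg = 3017 g.
(a) Product at 9.0% available chlorine: 3017 / 0.09 = 33,520 g.
(a) Volume at density 1.21 g/mL: 33,520 g ÷ 1.21 g/mL = 27,710 mL.

(b) Volume: 328 m³ = 328,000 L.
(b) After draining 35% and refilling: 260 × 0.65 + 15 × 0.35 = 174.25 ppm.
(b) Deficit to target: 221 − 174.25 = 46.75 mg/L.
(b) As CaCO₃: 46.75 mg/L × 328,000 L = 15,330 g; ÷ 100.1 = 153.2 mol Ca²⁺.
(b) Mass: 153.2 × 147 = 22,520 g.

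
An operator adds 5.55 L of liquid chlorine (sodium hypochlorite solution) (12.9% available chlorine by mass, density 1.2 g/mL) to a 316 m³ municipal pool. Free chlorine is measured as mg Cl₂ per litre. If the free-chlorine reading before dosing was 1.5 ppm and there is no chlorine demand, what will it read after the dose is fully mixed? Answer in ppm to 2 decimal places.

Volume: 316 m³ = 316,000 L.
Mass of solution: 5.55 L × 1000 mL/L × 1.2 g/mL = 6660 g.
Available chlorine delivered: 6660 g × 0.129 = 859.1 g as Cl₂.
Concentration rise: 859.1 g / 316,000 L = 2.719 mg/L = 2.72 ppm.
Final FC: 1.5 + 2.72 = 4.22 ppm.

4.22 ppm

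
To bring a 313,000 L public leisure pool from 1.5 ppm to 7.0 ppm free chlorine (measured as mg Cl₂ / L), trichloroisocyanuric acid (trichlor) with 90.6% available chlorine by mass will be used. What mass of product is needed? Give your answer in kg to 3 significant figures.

Chlorine deficit: 7.0 − 1.5 = 5.5 ppm = 5.5 mg/L as Cl₂.
Cl₂ equivalent needed: 5.5 mg/L × 313,000 L = 1,722,000 mg = 1722 g.
Product at 90.6% available chlorine: 1722 / 0.906 = 1900 g.

1.90 kg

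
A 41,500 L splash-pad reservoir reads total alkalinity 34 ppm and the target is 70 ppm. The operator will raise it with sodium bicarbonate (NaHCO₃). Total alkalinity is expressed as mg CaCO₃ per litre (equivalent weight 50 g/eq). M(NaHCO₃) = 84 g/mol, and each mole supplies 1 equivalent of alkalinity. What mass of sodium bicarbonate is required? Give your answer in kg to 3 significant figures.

2.51 kg

Alkalinity to add: (70 − 34) = 36 mg/L as CaCO₃ × 41,500 L = 1494 g as CaCO₃.
Equivalents: 1494 g ÷ 50 g/eq = 29.88 eq.
NaHCO₃ supplies 1 eq per mole → 29.88 mol.
Mass: 29.88 mol × 84 g/mol = 2510 g.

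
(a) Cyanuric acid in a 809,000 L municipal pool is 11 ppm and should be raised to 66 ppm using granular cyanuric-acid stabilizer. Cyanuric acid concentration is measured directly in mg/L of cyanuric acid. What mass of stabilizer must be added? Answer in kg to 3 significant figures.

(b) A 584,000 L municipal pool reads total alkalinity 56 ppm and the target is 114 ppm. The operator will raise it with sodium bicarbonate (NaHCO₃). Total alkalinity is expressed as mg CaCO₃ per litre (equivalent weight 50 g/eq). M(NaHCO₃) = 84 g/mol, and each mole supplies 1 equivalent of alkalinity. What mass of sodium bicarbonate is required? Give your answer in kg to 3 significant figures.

(a) CYA to add: (66 − 11) = 55 mg/L × 809,000 L = 44,500 g cyanuric acid.

(b) Alkalinity to add: (114 − 56) = 58 mg/L as CaCO₃ × 584,000 L = 33,870 g as CaCO₃.
(b) Equivalents: 33,870 g ÷ 50 g/eq = 677.4 eq.
(b) NaHCO₃ supplies 1 eq per mole → 677.4 mol.
(b) Mass: 677.4 mol × 84 g/mol = 56,900 g.

(a) 44.5 kg; (b) 56.9 kg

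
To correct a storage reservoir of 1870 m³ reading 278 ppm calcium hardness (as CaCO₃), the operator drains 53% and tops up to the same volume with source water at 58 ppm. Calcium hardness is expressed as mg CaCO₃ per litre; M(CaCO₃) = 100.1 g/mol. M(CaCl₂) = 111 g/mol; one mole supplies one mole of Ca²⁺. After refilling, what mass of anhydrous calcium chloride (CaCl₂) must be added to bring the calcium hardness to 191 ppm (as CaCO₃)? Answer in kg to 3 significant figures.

Volume: 1870 m³ = 1,870,000 L.
After draining 53% and refilling: 278 × 0.47 + 58 × 0.53 = 161.4 ppm.
Deficit to target: 191 − 161.4 = 29.6 mg/L.
As CaCO₃: 29.6 mg/L × 1,870,000 L = 55,350 g; ÷ 100.1 = 553 mol Ca²⁺.
Mass: 553 × 111 = 61,380 g.

61.4 kg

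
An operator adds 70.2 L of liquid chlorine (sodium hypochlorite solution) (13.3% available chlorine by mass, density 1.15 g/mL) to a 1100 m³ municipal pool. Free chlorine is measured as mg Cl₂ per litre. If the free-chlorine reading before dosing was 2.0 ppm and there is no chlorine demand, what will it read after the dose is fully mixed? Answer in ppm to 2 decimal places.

11.76 ppm

Volume: 1100 m³ = 1,100,000 L.
Mass of solution: 70.2 L × 1000 mL/L × 1.15 g/mL = 80,730 g.
Available chlorine delivered: 80,730 g × 0.133 = 10,740 g as Cl₂.
Concentration rise: 10,740 g / 1,100,000 L = 9.761 mg/L = 9.76 ppm.
Final FC: 2.0 + 9.76 = 11.76 ppm.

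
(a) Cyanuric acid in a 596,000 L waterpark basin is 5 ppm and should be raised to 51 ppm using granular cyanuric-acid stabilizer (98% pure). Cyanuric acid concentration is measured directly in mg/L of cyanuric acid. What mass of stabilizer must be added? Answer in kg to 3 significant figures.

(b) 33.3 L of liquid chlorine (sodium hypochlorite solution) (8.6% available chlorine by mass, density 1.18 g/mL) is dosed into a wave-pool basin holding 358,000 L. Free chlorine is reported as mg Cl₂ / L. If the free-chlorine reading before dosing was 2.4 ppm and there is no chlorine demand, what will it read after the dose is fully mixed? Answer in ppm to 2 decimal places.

(a) CYA to add: (51 − 5) = 46 mg/L × 596,000 L = 27,420 g cyanuric acid.
(a) At 98% purity: 27,420 / 0.98 = 27,980 g product.

(b) Mass of solution: 33.3 L × 1000 mL/L × 1.18 g/mL = 39,290 g.
(b) Available chlorine delivered: 39,290 g × 0.086 = 3379 g as Cl₂.
(b) Concentration rise: 3379 g / 358,000 L = 9.439 mg/L = 9.44 ppm.
(b) Final FC: 2.4 + 9.44 = 11.84 ppm.

(a) 28.0 kg; (b) 11.84 ppm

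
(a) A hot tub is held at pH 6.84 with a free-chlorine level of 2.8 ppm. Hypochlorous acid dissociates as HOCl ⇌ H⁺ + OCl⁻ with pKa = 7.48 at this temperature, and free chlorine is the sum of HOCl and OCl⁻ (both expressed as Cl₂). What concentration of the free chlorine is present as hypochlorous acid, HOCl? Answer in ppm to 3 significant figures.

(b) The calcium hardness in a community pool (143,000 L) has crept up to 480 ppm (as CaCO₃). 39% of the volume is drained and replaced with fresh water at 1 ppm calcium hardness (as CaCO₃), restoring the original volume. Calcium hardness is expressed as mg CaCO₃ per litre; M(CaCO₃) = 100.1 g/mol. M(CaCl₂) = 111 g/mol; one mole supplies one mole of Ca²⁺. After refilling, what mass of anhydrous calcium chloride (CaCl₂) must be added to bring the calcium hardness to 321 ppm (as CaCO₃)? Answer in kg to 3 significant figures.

(a) 2.28 ppm; (b) 4.41 kg

(a) [OCl⁻]/[HOCl] = 10^(pH − pKa) = 10^(6.84 − 7.48) = 10^-0.64 = 0.2291.
(a) Fraction as HOCl = 1 / (1 + 0.2291) = 0.8136.
(a) HOCl = 0.8136 × 2.8 ppm = 2.278 ppm.

(b) After draining 39% and refilling: 480 × 0.61 + 1 × 0.39 = 293.19 ppm.
(b) Deficit to target: 321 − 293.19 = 27.81 mg/L.
(b) As CaCO₃: 27.81 mg/L × 143,000 L = 3977 g; ÷ 100.1 = 39.73 mol Ca²⁺.
(b) Mass: 39.73 × 111 = 4410 g.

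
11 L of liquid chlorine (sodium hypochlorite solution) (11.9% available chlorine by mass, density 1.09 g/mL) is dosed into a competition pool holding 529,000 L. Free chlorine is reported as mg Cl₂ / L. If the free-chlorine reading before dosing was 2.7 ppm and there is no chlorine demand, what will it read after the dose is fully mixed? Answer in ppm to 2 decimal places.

Mass of solution: 11 L × 1000 mL/L × 1.09 g/mL = 11,990 g.
Available chlorine delivered: 11,990 g × 0.119 = 1427 g as Cl₂.
Concentration rise: 1427 g / 529,000 L = 2.697 mg/L = 2.70 ppm.
Final FC: 2.7 + 2.70 = 5.40 ppm.

5.40 ppm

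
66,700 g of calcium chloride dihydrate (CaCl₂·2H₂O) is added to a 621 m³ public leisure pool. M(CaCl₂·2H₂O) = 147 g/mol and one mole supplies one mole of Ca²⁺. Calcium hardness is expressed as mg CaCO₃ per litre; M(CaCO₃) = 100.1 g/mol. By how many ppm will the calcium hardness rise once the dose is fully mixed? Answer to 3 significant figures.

73.1 ppm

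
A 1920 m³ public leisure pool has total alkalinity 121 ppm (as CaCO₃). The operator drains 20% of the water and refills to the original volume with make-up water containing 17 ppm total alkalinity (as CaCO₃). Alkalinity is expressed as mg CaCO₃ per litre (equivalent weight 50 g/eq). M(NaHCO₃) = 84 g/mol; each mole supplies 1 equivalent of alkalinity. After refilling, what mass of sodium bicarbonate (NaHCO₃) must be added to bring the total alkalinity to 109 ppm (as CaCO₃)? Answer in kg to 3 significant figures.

28.4 kg

Volume: 1920 m³ = 1,920,000 L.
After draining 20% and refilling: 121 × 0.80 + 17 × 0.20 = 100.2 ppm.
Deficit to target: 109 − 100.2 = 8.8 mg/L.
As CaCO₃: 8.8 mg/L × 1,920,000 L = 16,900 g; ÷ 50 g/eq ÷ 1 = 337.9 mol NaHCO₃.
Mass: 337.9 × 84 = 28,390 g.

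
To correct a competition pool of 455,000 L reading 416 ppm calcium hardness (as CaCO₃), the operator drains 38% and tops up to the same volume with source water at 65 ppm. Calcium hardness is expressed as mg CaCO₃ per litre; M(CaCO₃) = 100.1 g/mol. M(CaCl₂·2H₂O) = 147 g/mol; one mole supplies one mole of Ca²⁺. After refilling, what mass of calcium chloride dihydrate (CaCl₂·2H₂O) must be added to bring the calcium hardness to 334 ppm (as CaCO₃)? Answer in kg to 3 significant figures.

34.3 kg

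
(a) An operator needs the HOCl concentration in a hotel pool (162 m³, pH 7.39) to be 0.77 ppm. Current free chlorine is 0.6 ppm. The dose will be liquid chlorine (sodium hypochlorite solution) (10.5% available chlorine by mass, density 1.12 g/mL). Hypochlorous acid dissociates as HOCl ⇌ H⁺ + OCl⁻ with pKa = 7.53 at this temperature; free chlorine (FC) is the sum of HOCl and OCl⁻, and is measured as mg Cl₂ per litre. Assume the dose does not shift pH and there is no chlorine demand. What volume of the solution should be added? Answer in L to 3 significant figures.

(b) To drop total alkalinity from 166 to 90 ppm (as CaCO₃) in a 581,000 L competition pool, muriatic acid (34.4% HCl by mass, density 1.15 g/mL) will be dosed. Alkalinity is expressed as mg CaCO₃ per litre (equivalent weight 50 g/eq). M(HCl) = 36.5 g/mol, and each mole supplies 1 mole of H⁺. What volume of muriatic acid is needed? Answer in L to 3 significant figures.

(a) 1.00 L; (b) 81.5 L

(a) Volume: 162 m³ = 162,000 L.
(a) [OCl⁻]/[HOCl] = 10^(pH − pKa) = 10^(7.39 − 7.53) = 0.7244; fraction as HOCl = 1/(1 + 0.7244) = 0.5799.
(a) Free chlorine required for 0.77 ppm HOCl: 0.77 / 0.5799 = 1.328 ppm.
(a) FC to add: 1.328 − 0.6 = 0.7278 mg/L as Cl₂.
(a) Cl₂ equivalent: 0.7278 mg/L × 162,000 L = 117.9 g.
(a) Product at 10.5% available Cl: 117.9 / 0.105 = 1123 g.
(a) Volume: 1123 g ÷ 1.12 g/mL = 1003 mL.

(b) Alkalinity to neutralize: (166 − 90) = 76 mg/L as CaCO₃ × 581,000 L = 44,160 g as CaCO₃.
(b) Equivalents of H⁺ required: 44,160 ÷ 50 g/eq = 883.1 eq = 883.1 mol HCl.
(b) Mass of HCl: 883.1 × 36.5 = 32,230 g.
(b) Mass of 34.4% solution: 32,230 / 0.344 = 93,700 g.
(b) Volume: 93,700 g ÷ 1.15 g/mL = 81,480 mL.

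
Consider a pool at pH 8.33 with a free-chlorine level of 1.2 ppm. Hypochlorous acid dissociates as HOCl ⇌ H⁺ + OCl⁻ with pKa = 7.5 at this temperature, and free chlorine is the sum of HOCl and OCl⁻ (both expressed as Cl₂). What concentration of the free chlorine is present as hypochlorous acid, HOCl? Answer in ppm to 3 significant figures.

0.155 ppm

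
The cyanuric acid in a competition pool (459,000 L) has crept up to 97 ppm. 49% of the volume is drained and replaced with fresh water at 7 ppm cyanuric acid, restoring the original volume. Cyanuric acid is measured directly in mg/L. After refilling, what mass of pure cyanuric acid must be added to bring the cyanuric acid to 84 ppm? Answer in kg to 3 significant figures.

14.3 kg

After draining 49% and refilling: 97 × 0.51 + 7 × 0.49 = 52.9 ppm.
Deficit to target: 84 − 52.9 = 31.1 mg/L.
Mass: 31.1 mg/L × 459,000 L = 14,270 g cyanuric acid.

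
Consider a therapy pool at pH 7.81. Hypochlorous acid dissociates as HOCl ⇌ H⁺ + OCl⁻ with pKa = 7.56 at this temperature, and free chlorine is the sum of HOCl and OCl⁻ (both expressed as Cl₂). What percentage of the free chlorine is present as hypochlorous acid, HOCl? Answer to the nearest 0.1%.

36.0%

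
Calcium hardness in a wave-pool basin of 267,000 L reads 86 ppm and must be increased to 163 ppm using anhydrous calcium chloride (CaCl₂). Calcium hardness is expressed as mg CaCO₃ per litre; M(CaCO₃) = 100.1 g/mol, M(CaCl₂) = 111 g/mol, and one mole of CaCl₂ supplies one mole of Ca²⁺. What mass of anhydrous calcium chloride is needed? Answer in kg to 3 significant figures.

Hardness to add: (163 − 86) = 77 mg/L as CaCO₃ × 267,000 L = 20,560 g as CaCO₃.
Moles of Ca²⁺ (1 mol Ca²⁺ ≡ 1 mol CaCO₃): 20,560 / 100.1 g/mol = 205.4 mol.
Mass of CaCl₂: 205.4 × 111 = 22,800 g.

22.8 kg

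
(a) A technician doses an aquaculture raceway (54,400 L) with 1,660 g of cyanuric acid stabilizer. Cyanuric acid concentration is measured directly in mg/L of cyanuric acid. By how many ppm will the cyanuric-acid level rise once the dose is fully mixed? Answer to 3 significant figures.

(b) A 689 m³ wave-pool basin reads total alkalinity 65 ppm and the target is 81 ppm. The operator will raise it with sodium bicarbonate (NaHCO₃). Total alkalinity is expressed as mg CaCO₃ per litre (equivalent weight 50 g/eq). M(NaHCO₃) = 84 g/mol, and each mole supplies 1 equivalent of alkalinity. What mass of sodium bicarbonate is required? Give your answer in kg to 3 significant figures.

(a) Rise: 1,660 g / 54,400 L × 1000 = 30.51 mg/L.

(b) Volume: 689 m³ = 689,000 L.
(b) Alkalinity to add: (81 − 65) = 16 mg/L as CaCO₃ × 689,000 L = 11,020 g as CaCO₃.
(b) Equivalents: 11,020 g ÷ 50 g/eq = 220.5 eq.
(b) NaHCO₃ supplies 1 eq per mole → 220.5 mol.
(b) Mass: 220.5 mol × 84 g/mol = 18,520 g.

(a) 30.5 ppm; (b) 18.5 kg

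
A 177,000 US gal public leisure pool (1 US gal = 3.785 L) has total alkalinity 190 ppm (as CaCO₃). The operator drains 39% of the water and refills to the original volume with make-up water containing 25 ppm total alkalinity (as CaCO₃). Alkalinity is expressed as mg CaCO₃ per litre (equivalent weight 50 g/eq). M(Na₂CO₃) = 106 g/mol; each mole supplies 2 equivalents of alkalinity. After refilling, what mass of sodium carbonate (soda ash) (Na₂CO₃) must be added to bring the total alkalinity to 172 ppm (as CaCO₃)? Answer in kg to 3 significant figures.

32.9 kg

Volume: 177,000 US gal × 3.785 L/gal = 669,945 L.
After draining 39% and refilling: 190 × 0.61 + 25 × 0.39 = 125.65 ppm.
Deficit to target: 172 − 125.65 = 46.35 mg/L.
As CaCO₃: 46.35 mg/L × 669,945 L = 31,050 g; ÷ 50 g/eq ÷ 2 = 310.5 mol Na₂CO₃.
Mass: 310.5 × 106 = 32,920 g.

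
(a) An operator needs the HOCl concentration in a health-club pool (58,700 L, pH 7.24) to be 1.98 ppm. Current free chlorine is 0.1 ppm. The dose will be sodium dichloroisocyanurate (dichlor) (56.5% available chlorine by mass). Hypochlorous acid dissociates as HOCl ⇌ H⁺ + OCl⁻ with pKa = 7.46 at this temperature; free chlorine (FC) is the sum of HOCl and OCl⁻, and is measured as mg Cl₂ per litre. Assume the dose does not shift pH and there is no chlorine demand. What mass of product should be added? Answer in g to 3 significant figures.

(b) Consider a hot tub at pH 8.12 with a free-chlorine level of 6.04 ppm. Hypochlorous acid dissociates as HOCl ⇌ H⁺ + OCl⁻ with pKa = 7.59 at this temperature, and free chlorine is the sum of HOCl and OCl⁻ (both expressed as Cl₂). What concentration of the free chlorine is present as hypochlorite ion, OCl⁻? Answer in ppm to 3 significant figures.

(a) [OCl⁻]/[HOCl] = 10^(pH − pKa) = 10^(7.24 − 7.46) = 0.6026; fraction as HOCl = 1/(1 + 0.6026) = 0.624.
(a) Free chlorine required for 1.98 ppm HOCl: 1.98 / 0.624 = 3.173 ppm.
(a) FC to add: 3.173 − 0.1 = 3.073 mg/L as Cl₂.
(a) Cl₂ equivalent: 3.073 mg/L × 58,700 L = 180.4 g.
(a) Product at 56.5% available Cl: 180.4 / 0.565 = 319.3 g.

(b) [OCl⁻]/[HOCl] = 10^(pH − pKa) = 10^(8.12 − 7.59) = 10^0.53 = 3.388.
(b) Fraction as HOCl = 1 / (1 + 3.388) = 0.2279.
(b) OCl⁻ = (1 − 0.2279) × 6.04 ppm = 4.664 ppm.

(a) 319 g; (b) 4.66 ppm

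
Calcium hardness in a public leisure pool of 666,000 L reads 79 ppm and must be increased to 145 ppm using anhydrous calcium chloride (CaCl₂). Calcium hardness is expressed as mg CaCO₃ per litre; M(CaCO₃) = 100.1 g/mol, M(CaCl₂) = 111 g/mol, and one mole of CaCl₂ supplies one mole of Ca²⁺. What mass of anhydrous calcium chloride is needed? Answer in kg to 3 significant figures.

48.7 kg

Hardness to add: (145 − 79) = 66 mg/L as CaCO₃ × 666,000 L = 43,960 g as CaCO₃.
Moles of Ca²⁺ (1 mol Ca²⁺ ≡ 1 mol CaCO₃): 43,960 / 100.1 g/mol = 439.1 mol.
Mass of CaCl₂: 439.1 × 111 = 48,740 g.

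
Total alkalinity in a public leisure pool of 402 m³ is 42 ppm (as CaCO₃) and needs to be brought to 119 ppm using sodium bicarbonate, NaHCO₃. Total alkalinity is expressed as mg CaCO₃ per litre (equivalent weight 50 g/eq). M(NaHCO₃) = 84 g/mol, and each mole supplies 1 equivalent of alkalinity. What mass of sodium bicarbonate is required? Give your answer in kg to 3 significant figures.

52.0 kg

Volume: 402 m³ = 402,000 L.
Alkalinity to add: (119 − 42) = 77 mg/L as CaCO₃ × 402,000 L = 30,950 g as CaCO₃.
Equivalents: 30,950 g ÷ 50 g/eq = 619.1 eq.
NaHCO₃ supplies 1 eq per mole → 619.1 mol.
Mass: 619.1 mol × 84 g/mol = 52,000 g.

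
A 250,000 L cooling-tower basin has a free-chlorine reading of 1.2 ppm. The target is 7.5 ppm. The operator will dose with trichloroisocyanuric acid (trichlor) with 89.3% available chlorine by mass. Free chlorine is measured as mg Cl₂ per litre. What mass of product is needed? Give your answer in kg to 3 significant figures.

Chlorine deficit: 7.5 − 1.2 = 6.3 ppm = 6.3 mg/L as Cl₂.
Cl₂ equivalent needed: 6.3 mg/L × 250,000 L = 1,575,000 mg = 1575 g.
Product at 89.3% available chlorine: 1575 / 0.893 = 1764 g.

1.76 kg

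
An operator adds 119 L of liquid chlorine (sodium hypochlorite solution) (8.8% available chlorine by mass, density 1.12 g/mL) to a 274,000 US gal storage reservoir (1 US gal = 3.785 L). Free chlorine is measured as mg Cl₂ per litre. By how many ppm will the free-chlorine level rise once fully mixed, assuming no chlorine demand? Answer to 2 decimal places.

11.31 ppm

Volume: 274,000 US gal × 3.785 L/gal = 1,037,090 L.
Mass of solution: 119 L × 1000 mL/L × 1.12 g/mL = 133,300 g.
Available chlorine delivered: 133,300 g × 0.088 = 11,730 g as Cl₂.
Concentration rise: 11,730 g / 1,037,090 L = 11.31 mg/L = 11.31 ppm.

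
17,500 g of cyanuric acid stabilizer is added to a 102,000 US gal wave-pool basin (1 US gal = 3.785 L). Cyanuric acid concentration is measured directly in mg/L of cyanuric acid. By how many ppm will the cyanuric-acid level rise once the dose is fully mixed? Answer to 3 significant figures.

Volume: 102,000 US gal × 3.785 L/gal = 386,070 L.
Rise: 17,500 g / 386,070 L × 1000 = 45.33 mg/L.

45.3 ppm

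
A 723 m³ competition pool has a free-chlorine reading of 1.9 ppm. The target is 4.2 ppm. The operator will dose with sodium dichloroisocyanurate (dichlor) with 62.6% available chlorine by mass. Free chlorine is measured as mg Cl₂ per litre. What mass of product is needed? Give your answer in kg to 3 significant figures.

Volume: 723 m³ = 723,000 L.
Chlorine deficit: 4.2 − 1.9 = 2.3 ppm = 2.3 mg/L as Cl₂.
Cl₂ equivalent needed: 2.3 mg/L × 723,000 L = 1,663,000 mg = 1663 g.
Product at 62.6% available chlorine: 1663 / 0.626 = 2656 g.

2.66 kg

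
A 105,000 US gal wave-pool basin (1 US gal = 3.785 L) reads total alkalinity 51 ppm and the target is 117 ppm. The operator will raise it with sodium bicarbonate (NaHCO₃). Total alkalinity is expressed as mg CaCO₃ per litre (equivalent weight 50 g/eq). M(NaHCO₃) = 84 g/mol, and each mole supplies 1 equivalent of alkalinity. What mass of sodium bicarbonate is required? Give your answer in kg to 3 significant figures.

44.1 kg

Volume: 105,000 US gal × 3.785 L/gal = 397,425 L.
Alkalinity to add: (117 − 51) = 66 mg/L as CaCO₃ × 397,425 L = 26,230 g as CaCO₃.
Equivalents: 26,230 g ÷ 50 g/eq = 524.6 eq.
NaHCO₃ supplies 1 eq per mole → 524.6 mol.
Mass: 524.6 mol × 84 g/mol = 44,070 g.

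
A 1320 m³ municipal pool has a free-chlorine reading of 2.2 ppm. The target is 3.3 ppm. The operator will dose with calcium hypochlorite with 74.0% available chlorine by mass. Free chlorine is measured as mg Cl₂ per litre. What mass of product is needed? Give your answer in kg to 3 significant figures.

Volume: 1320 m³ = 1,320,000 L.
Chlorine deficit: 3.3 − 2.2 = 1.1 ppm = 1.1 mg/L as Cl₂.
Cl₂ equivalent needed: 1.1 mg/L × 1,320,000 L = 1,452,000 mg = 1452 g.
Product at 74.0% available chlorine: 1452 / 0.74 = 1962 g.

1.96 kg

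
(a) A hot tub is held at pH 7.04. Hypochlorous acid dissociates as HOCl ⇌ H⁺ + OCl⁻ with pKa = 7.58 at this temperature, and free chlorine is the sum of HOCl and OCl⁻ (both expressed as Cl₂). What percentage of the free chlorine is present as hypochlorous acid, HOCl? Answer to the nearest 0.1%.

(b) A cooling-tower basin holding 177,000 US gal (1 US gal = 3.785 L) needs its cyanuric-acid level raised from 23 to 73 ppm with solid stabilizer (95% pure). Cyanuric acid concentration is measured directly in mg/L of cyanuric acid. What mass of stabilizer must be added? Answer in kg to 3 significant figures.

(a) [OCl⁻]/[HOCl] = 10^(pH − pKa) = 10^(7.04 − 7.58) = 10^-0.54 = 0.2884.
(a) Fraction as HOCl = 1 / (1 + 0.2884) = 0.7762.

(b) Volume: 177,000 US gal × 3.785 L/gal = 669,945 L.
(b) CYA to add: (73 − 23) = 50 mg/L × 669,945 L = 33,500 g cyanuric acid.
(b) At 95% purity: 33,500 / 0.95 = 35,260 g product.

(a) 77.6%; (b) 35.3 kg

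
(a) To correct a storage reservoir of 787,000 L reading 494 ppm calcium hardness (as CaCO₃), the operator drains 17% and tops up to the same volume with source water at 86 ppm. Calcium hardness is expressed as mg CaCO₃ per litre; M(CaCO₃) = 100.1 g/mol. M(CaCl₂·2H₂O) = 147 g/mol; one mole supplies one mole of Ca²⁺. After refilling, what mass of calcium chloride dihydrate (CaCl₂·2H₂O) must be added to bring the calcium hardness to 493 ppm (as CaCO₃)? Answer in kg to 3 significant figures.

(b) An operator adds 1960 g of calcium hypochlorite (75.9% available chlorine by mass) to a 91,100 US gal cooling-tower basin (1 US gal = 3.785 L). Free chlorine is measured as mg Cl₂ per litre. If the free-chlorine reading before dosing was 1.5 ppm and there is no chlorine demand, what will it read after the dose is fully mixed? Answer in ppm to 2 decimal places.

(a) After draining 17% and refilling: 494 × 0.83 + 86 × 0.17 = 424.64 ppm.
(a) Deficit to target: 493 − 424.64 = 68.36 mg/L.
(a) As CaCO₃: 68.36 mg/L × 787,000 L = 53,800 g; ÷ 100.1 = 537.5 mol Ca²⁺.
(a) Mass: 537.5 × 147 = 79,010 g.

(b) Volume: 91,100 US gal × 3.785 L/gal = 344,814 L.
(b) Available chlorine delivered: 1960 g × 0.759 = 1488 g as Cl₂.
(b) Concentration rise: 1488 g / 344,814 L = 4.314 mg/L = 4.31 ppm.
(b) Final FC: 1.5 + 4.31 = 5.81 ppm.

(a) 79.0 kg; (b) 5.81 ppm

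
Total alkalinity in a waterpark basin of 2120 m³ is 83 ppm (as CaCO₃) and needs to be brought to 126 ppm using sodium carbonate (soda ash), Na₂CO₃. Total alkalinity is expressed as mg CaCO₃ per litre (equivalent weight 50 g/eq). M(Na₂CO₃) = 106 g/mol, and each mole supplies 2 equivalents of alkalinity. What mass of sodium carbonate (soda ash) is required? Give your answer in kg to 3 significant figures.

Volume: 2120 m³ = 2,120,000 L.
Alkalinity to add: (126 − 83) = 43 mg/L as CaCO₃ × 2,120,000 L = 91,160 g as CaCO₃.
Equivalents: 91,160 g ÷ 50 g/eq = 1823 eq.
Each mole of Na₂CO₃ supplies 2 eq, so 1823 / 2 = 911.6 mol.
Mass: 911.6 mol × 106 g/mol = 96,630 g.

96.6 kg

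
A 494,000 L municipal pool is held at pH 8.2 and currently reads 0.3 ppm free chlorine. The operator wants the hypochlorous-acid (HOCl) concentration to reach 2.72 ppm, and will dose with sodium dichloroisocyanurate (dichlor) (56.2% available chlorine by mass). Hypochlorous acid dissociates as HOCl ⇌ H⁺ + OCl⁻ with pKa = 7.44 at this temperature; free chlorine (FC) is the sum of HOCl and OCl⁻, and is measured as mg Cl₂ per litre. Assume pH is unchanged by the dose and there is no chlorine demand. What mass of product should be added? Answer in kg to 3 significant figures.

[OCl⁻]/[HOCl] = 10^(pH − pKa) = 10^(8.2 − 7.44) = 5.754; fraction as HOCl = 1/(1 + 5.754) = 0.1481.
Free chlorine required for 2.72 ppm HOCl: 2.72 / 0.1481 = 18.37 ppm.
FC to add: 18.37 − 0.3 = 18.07 mg/L as Cl₂.
Cl₂ equivalent: 18.07 mg/L × 494,000 L = 8928 g.
Product at 56.2% available Cl: 8928 / 0.562 = 15,890 g.

15.9 kg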